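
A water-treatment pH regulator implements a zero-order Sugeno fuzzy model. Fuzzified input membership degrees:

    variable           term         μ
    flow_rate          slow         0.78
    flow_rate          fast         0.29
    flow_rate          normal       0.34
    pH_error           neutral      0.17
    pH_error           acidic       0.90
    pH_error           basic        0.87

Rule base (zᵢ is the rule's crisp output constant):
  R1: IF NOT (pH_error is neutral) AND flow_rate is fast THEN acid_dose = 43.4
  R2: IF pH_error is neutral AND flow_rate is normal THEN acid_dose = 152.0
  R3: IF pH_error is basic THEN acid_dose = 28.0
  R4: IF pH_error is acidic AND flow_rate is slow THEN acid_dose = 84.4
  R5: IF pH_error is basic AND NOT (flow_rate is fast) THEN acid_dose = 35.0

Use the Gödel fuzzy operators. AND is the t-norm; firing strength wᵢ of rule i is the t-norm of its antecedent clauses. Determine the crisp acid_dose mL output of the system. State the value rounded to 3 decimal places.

54.421

R1 (z=43.4): ¬neutral=1−0.17=0.83, fast=0.29; AND[min(a, b)] → w = 0.29
R2 (z=152.0): neutral=0.17, normal=0.34; AND[min(a, b)] → w = 0.17
R3 (z=28.0): basic=0.87 → w = 0.87
R4 (z=84.4): acidic=0.90, slow=0.78; AND[min(a, b)] → w = 0.78
R5 (z=35.0): basic=0.87, ¬fast=1−0.29=0.71; AND[min(a, b)] → w = 0.71
Weighted average = (0.29·43.4 + 0.17·152.0 + 0.87·28.0 + 0.78·84.4 + 0.71·35.0) / (0.29 + 0.17 + 0.87 + 0.78 + 0.71)
  = 153.4680 / 2.8200 = 54.421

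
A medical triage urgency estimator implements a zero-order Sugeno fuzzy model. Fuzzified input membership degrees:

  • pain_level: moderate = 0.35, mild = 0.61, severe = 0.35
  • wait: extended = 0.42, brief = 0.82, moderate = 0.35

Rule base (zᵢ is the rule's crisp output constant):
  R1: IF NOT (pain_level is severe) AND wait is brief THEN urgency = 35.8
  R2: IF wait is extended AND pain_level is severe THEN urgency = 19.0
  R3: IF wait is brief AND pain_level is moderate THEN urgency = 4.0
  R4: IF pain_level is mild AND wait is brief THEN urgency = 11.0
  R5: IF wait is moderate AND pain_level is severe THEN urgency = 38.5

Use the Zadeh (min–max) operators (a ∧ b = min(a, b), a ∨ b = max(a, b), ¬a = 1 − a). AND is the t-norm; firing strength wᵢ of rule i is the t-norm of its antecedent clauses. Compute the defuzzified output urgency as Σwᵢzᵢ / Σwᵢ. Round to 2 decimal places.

22.30

R1 (z=35.8): ¬severe=1−0.35=0.65, brief=0.82; AND[min(a, b)] → w = 0.65
R2 (z=19.0): extended=0.42, severe=0.35; AND[min(a, b)] → w = 0.35
R3 (z=4.0): brief=0.82, moderate=0.35; AND[min(a, b)] → w = 0.35
R4 (z=11.0): mild=0.61, brief=0.82; AND[min(a, b)] → w = 0.61
R5 (z=38.5): moderate=0.35, severe=0.35; AND[min(a, b)] → w = 0.35
Weighted average = (0.65·35.8 + 0.35·19.0 + 0.35·4.0 + 0.61·11.0 + 0.35·38.5) / (0.65 + 0.35 + 0.35 + 0.61 + 0.35)
  = 51.5050 / 2.3100 = 22.30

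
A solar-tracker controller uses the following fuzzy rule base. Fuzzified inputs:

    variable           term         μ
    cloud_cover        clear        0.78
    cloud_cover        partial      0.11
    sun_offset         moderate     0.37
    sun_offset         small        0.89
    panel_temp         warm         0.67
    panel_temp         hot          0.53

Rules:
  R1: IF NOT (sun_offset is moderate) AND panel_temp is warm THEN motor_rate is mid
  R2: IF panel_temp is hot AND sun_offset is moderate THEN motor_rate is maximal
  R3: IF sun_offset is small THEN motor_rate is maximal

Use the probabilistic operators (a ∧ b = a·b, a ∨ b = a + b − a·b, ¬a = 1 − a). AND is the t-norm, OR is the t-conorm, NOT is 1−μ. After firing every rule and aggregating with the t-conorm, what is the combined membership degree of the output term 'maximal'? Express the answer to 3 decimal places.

R1: ¬moderate=1−0.37=0.63, warm=0.67; AND[a·b] → w = 0.4221
R2: hot=0.53, moderate=0.37; AND[a·b] → w = 0.1961
R3: small=0.89 → w = 0.8900
Rules with consequent 'maximal': {R2, R3} → strengths 0.1961, 0.8900
Aggregate via t-conorm [a + b − a·b]: 0.9116

0.912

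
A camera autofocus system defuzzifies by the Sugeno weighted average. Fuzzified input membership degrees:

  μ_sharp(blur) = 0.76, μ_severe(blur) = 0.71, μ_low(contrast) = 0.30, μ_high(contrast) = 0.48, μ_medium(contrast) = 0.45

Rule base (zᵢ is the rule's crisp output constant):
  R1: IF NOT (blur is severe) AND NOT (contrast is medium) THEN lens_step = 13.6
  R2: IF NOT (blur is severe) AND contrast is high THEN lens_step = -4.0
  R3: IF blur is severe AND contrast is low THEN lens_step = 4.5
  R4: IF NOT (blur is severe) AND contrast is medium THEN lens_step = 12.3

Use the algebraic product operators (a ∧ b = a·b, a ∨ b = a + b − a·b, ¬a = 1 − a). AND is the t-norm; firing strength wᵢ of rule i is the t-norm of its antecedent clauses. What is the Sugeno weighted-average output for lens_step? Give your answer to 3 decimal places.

R1 (z=13.6): ¬severe=1−0.71=0.29, ¬medium=1−0.45=0.55; AND[a·b] → w = 0.1595
R2 (z=-4.0): ¬severe=1−0.71=0.29, high=0.48; AND[a·b] → w = 0.1392
R3 (z=4.5): severe=0.71, low=0.30; AND[a·b] → w = 0.2130
R4 (z=12.3): ¬severe=1−0.71=0.29, medium=0.45; AND[a·b] → w = 0.1305
Weighted average = (0.1595·13.6 + 0.1392·-4.0 + 0.2130·4.5 + 0.1305·12.3) / (0.1595 + 0.1392 + 0.2130 + 0.1305)
  = 4.1761 / 0.6422 = 6.503

6.503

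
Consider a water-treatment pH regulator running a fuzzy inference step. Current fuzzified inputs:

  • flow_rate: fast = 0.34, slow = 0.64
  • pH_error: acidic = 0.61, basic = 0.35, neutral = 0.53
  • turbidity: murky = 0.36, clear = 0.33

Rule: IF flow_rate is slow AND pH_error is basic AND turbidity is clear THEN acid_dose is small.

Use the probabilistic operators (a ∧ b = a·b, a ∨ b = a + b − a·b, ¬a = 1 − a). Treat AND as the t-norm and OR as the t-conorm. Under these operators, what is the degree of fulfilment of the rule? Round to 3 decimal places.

0.074

firing strength: slow=0.64, basic=0.35, clear=0.33; AND[a·b] → w = 0.0739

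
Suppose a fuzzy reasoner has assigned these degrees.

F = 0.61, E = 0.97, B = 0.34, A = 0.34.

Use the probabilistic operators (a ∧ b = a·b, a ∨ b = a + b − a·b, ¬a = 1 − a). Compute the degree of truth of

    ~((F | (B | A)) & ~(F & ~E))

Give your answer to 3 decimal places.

B | A = a + b − a·b on (0.3400, 0.3400) = 0.5644
F | (B | A) = a + b − a·b on (0.6100, 0.5644) = 0.8301
~E = 1 − 0.9700 = 0.0300
F & ~E = a·b on (0.6100, 0.0300) = 0.0183
~(F & ~E) = 1 − 0.0183 = 0.9817
(F | (B | A)) & ~(F & ~E) = a·b on (0.8301, 0.9817) = 0.8149
~((F | (B | A)) & ~(F & ~E)) = 1 − 0.8149 = 0.1851

0.185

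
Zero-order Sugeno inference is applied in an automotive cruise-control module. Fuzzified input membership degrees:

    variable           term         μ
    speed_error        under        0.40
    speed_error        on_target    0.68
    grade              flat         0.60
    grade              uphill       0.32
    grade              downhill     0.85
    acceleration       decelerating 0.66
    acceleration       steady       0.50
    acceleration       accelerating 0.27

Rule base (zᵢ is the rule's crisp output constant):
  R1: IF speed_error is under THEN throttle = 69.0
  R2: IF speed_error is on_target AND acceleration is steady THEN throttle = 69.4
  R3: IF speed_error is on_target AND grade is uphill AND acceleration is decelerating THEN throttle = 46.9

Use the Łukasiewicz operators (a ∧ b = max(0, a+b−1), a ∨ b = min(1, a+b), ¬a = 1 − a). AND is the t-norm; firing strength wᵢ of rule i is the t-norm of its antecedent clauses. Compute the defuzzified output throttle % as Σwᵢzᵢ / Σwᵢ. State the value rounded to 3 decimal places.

R1 (z=69.0): under=0.40 → w = 0.40
R2 (z=69.4): on_target=0.68, steady=0.50; AND[max(0, a+b−1)] → w = 0.18
R3 (z=46.9): on_target=0.68, uphill=0.32, decelerating=0.66; AND[max(0, a+b−1)] → w = 0.00
Weighted average = (0.40·69.0 + 0.18·69.4 + 0.00·46.9) / (0.40 + 0.18 + 0.00)
  = 40.0920 / 0.5800 = 69.124

69.124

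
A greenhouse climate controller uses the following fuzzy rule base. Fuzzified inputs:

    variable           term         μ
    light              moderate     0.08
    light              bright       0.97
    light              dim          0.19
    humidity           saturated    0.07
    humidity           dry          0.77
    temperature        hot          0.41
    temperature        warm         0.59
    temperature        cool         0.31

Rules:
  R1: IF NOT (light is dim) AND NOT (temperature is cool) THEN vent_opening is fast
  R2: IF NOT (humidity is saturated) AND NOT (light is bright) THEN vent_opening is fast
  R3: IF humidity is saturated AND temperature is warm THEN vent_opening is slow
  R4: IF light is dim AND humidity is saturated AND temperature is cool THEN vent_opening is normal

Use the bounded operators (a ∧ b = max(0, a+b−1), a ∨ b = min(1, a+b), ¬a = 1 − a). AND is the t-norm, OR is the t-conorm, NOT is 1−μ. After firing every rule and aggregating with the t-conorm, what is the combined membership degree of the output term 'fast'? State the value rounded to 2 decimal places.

0.50

R1: ¬dim=1−0.19=0.81, ¬cool=1−0.31=0.69; AND[max(0, a+b−1)] → w = 0.50
R2: ¬saturated=1−0.07=0.93, ¬bright=1−0.97=0.03; AND[max(0, a+b−1)] → w = 0.00
R3: saturated=0.07, warm=0.59; AND[max(0, a+b−1)] → w = 0.00
R4: dim=0.19, saturated=0.07, cool=0.31; AND[max(0, a+b−1)] → w = 0.00
Rules with consequent 'fast': {R1, R2} → strengths 0.50, 0.00
Aggregate via t-conorm [min(1, a+b)]: 0.50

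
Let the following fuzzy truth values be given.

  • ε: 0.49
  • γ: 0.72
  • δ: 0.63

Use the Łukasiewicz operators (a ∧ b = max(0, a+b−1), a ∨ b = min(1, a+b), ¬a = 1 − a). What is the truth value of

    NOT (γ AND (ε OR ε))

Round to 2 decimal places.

0.30

ε OR ε = min(1, a+b) on (0.49, 0.49) = 0.98
γ AND (ε OR ε) = max(0, a+b−1) on (0.72, 0.98) = 0.70
NOT (γ AND (ε OR ε)) = 1 − 0.70 = 0.30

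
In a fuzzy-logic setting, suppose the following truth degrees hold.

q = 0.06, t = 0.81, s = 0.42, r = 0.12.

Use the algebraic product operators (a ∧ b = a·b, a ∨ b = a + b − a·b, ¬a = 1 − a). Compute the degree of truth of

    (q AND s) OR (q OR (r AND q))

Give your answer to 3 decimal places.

0.090

q AND s = a·b on (0.0600, 0.4200) = 0.0252
r AND q = a·b on (0.1200, 0.0600) = 0.0072
q OR (r AND q) = a + b − a·b on (0.0600, 0.0072) = 0.0668
(q AND s) OR (q OR (r AND q)) = a + b − a·b on (0.0252, 0.0668) = 0.0903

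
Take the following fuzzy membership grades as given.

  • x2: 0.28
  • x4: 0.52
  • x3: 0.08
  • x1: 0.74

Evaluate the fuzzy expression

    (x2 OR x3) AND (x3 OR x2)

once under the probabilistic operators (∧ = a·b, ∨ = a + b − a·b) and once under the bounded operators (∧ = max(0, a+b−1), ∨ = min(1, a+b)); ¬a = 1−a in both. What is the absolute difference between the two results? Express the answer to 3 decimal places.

0.114

Under probabilistic:
  x2 OR x3 = a + b − a·b on (0.2800, 0.0800) = 0.3376
  x3 OR x2 = a + b − a·b on (0.0800, 0.2800) = 0.3376
  (x2 OR x3) AND (x3 OR x2) = a·b on (0.3376, 0.3376) = 0.1140
  → value = 0.1140
Under bounded:
  x2 OR x3 = min(1, a+b) on (0.28, 0.08) = 0.36
  x3 OR x2 = min(1, a+b) on (0.08, 0.28) = 0.36
  (x2 OR x3) AND (x3 OR x2) = max(0, a+b−1) on (0.36, 0.36) = 0.00
  → value = 0.0000
|0.1140 − 0.0000| = 0.114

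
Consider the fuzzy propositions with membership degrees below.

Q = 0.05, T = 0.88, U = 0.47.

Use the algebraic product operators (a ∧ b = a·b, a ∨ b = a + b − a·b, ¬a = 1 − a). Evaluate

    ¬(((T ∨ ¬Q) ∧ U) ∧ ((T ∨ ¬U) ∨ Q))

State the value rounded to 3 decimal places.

0.558

¬Q = 1 − 0.0500 = 0.9500
T ∨ ¬Q = a + b − a·b on (0.8800, 0.9500) = 0.9940
(T ∨ ¬Q) ∧ U = a·b on (0.9940, 0.4700) = 0.4672
¬U = 1 − 0.4700 = 0.5300
T ∨ ¬U = a + b − a·b on (0.8800, 0.5300) = 0.9436
(T ∨ ¬U) ∨ Q = a + b − a·b on (0.9436, 0.0500) = 0.9464
((T ∨ ¬Q) ∧ U) ∧ ((T ∨ ¬U) ∨ Q) = a·b on (0.4672, 0.9464) = 0.4421
¬(((T ∨ ¬Q) ∧ U) ∧ ((T ∨ ¬U) ∨ Q)) = 1 − 0.4421 = 0.5579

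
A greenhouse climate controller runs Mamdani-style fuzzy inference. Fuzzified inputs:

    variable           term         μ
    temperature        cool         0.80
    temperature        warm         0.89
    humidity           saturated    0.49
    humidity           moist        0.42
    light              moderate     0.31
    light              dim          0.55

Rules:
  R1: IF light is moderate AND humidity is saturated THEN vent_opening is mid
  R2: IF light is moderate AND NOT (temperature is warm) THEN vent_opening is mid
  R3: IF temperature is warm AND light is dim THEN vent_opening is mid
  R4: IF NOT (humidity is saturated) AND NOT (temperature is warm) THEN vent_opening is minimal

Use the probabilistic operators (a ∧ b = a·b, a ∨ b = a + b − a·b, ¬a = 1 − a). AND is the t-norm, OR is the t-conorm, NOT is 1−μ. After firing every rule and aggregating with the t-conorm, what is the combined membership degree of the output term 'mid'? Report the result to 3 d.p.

R1: moderate=0.31, saturated=0.49; AND[a·b] → w = 0.1519
R2: moderate=0.31, ¬warm=1−0.89=0.11; AND[a·b] → w = 0.0341
R3: warm=0.89, dim=0.55; AND[a·b] → w = 0.4895
R4: ¬saturated=1−0.49=0.51, ¬warm=1−0.89=0.11; AND[a·b] → w = 0.0561
Rules with consequent 'mid': {R1, R2, R3} → strengths 0.1519, 0.0341, 0.4895
Aggregate via t-conorm [a + b − a·b]: 0.5818

0.582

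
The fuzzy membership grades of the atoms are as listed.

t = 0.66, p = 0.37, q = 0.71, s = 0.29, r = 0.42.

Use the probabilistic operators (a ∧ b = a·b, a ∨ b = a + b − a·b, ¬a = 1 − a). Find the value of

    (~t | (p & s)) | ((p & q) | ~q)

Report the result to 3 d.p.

~t = 1 − 0.6600 = 0.3400
p & s = a·b on (0.3700, 0.2900) = 0.1073
~t | (p & s) = a + b − a·b on (0.3400, 0.1073) = 0.4108
p & q = a·b on (0.3700, 0.7100) = 0.2627
~q = 1 − 0.7100 = 0.2900
(p & q) | ~q = a + b − a·b on (0.2627, 0.2900) = 0.4765
(~t | (p & s)) | ((p & q) | ~q) = a + b − a·b on (0.4108, 0.4765) = 0.6916

0.692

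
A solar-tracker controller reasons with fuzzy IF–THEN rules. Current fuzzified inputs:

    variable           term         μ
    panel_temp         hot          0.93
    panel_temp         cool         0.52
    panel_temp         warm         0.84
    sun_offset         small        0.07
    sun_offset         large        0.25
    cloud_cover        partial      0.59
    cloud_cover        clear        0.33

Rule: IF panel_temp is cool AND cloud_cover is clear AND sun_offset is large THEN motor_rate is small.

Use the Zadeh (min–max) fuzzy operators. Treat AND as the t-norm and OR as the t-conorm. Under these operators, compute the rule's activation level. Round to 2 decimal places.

firing strength: cool=0.52, clear=0.33, large=0.25; AND[min(a, b)] → w = 0.25

0.25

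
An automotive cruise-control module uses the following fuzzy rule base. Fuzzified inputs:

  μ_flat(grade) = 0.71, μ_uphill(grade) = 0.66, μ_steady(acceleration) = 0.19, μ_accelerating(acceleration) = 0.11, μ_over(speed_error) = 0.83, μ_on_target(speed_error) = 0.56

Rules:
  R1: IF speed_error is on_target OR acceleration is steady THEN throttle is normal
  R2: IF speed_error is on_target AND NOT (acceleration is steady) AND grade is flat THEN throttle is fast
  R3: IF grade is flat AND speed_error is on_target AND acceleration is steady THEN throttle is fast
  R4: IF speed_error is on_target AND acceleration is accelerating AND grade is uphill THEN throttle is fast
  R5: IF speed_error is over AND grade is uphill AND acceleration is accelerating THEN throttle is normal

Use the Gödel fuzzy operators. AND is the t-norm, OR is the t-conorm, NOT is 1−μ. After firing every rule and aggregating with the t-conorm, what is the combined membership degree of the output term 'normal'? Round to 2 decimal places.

R1: on_target=0.56, steady=0.19; OR[max(a, b)] → w = 0.56
R2: on_target=0.56, ¬steady=1−0.19=0.81, flat=0.71; AND[min(a, b)] → w = 0.56
R3: flat=0.71, on_target=0.56, steady=0.19; AND[min(a, b)] → w = 0.19
R4: on_target=0.56, accelerating=0.11, uphill=0.66; AND[min(a, b)] → w = 0.11
R5: over=0.83, uphill=0.66, accelerating=0.11; AND[min(a, b)] → w = 0.11
Rules with consequent 'normal': {R1, R5} → strengths 0.56, 0.11
Aggregate via t-conorm [max(a, b)]: 0.56

0.56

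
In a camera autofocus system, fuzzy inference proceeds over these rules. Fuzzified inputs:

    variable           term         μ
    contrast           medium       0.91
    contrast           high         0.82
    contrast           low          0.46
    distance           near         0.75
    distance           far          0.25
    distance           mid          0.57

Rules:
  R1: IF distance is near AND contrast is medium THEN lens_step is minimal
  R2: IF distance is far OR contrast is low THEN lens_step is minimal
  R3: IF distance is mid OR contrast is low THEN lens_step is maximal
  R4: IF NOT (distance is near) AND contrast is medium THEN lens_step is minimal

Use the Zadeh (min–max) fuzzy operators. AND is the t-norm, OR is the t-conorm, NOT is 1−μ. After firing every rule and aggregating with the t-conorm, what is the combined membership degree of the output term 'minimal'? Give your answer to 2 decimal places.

R1: near=0.75, medium=0.91; AND[min(a, b)] → w = 0.75
R2: far=0.25, low=0.46; OR[max(a, b)] → w = 0.46
R3: mid=0.57, low=0.46; OR[max(a, b)] → w = 0.57
R4: ¬near=1−0.75=0.25, medium=0.91; AND[min(a, b)] → w = 0.25
Rules with consequent 'minimal': {R1, R2, R4} → strengths 0.75, 0.46, 0.25
Aggregate via t-conorm [max(a, b)]: 0.75

0.75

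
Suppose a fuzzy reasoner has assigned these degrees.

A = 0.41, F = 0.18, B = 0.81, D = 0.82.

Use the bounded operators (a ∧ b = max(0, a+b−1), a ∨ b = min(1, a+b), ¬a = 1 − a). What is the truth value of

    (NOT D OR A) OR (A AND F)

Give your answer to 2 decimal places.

NOT D = 1 − 0.82 = 0.18
NOT D OR A = min(1, a+b) on (0.18, 0.41) = 0.59
A AND F = max(0, a+b−1) on (0.41, 0.18) = 0.00
(NOT D OR A) OR (A AND F) = min(1, a+b) on (0.59, 0.00) = 0.59

0.59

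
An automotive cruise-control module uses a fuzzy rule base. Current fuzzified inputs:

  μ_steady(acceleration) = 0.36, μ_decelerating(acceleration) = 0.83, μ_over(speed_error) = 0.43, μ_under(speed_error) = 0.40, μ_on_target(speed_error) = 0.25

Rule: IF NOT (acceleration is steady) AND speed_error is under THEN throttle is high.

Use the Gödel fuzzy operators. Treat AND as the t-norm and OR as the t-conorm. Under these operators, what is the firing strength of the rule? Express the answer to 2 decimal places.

firing strength: ¬steady=1−0.36=0.64, under=0.40; AND[min(a, b)] → w = 0.40

0.40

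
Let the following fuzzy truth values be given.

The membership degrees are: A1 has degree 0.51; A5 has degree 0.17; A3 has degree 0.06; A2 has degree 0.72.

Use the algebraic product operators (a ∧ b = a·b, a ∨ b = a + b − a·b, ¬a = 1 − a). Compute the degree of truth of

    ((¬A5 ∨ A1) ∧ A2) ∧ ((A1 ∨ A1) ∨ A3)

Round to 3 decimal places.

¬A5 = 1 − 0.1700 = 0.8300
¬A5 ∨ A1 = a + b − a·b on (0.8300, 0.5100) = 0.9167
(¬A5 ∨ A1) ∧ A2 = a·b on (0.9167, 0.7200) = 0.6600
A1 ∨ A1 = a + b − a·b on (0.5100, 0.5100) = 0.7599
(A1 ∨ A1) ∨ A3 = a + b − a·b on (0.7599, 0.0600) = 0.7743
((¬A5 ∨ A1) ∧ A2) ∧ ((A1 ∨ A1) ∨ A3) = a·b on (0.6600, 0.7743) = 0.5111

0.511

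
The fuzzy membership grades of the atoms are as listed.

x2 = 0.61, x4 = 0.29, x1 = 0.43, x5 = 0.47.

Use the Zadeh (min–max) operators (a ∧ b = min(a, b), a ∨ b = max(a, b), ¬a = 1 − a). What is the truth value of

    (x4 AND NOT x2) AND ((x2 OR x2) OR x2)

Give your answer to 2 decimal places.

0.29

NOT x2 = 1 − 0.61 = 0.39
x4 AND NOT x2 = min(a, b) on (0.29, 0.39) = 0.29
x2 OR x2 = max(a, b) on (0.61, 0.61) = 0.61
(x2 OR x2) OR x2 = max(a, b) on (0.61, 0.61) = 0.61
(x4 AND NOT x2) AND ((x2 OR x2) OR x2) = min(a, b) on (0.29, 0.61) = 0.29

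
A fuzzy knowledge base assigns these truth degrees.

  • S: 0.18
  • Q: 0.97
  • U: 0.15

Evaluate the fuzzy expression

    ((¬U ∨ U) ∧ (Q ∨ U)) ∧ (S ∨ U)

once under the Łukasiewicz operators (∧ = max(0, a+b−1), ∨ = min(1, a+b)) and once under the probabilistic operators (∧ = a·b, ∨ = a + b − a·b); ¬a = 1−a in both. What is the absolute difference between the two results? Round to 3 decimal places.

0.072

Under Łukasiewicz:
  ¬U = 1 − 0.15 = 0.85
  ¬U ∨ U = min(1, a+b) on (0.85, 0.15) = 1.00
  Q ∨ U = min(1, a+b) on (0.97, 0.15) = 1.00
  (¬U ∨ U) ∧ (Q ∨ U) = max(0, a+b−1) on (1.00, 1.00) = 1.00
  S ∨ U = min(1, a+b) on (0.18, 0.15) = 0.33
  ((¬U ∨ U) ∧ (Q ∨ U)) ∧ (S ∨ U) = max(0, a+b−1) on (1.00, 0.33) = 0.33
  → value = 0.3300
Under probabilistic:
  ¬U = 1 − 0.1500 = 0.8500
  ¬U ∨ U = a + b − a·b on (0.8500, 0.1500) = 0.8725
  Q ∨ U = a + b − a·b on (0.9700, 0.1500) = 0.9745
  (¬U ∨ U) ∧ (Q ∨ U) = a·b on (0.8725, 0.9745) = 0.8503
  S ∨ U = a + b − a·b on (0.1800, 0.1500) = 0.3030
  ((¬U ∨ U) ∧ (Q ∨ U)) ∧ (S ∨ U) = a·b on (0.8503, 0.3030) = 0.2576
  → value = 0.2576
|0.3300 − 0.2576| = 0.072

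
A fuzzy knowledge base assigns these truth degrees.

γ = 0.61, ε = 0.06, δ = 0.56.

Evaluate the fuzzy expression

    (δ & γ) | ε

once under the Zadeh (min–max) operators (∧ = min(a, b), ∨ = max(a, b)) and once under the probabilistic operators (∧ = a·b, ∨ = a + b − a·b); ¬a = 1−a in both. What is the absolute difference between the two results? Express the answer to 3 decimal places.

0.179

Under Zadeh (min–max):
  δ & γ = min(a, b) on (0.56, 0.61) = 0.56
  (δ & γ) | ε = max(a, b) on (0.56, 0.06) = 0.56
  → value = 0.5600
Under probabilistic:
  δ & γ = a·b on (0.5600, 0.6100) = 0.3416
  (δ & γ) | ε = a + b − a·b on (0.3416, 0.0600) = 0.3811
  → value = 0.3811
|0.5600 − 0.3811| = 0.179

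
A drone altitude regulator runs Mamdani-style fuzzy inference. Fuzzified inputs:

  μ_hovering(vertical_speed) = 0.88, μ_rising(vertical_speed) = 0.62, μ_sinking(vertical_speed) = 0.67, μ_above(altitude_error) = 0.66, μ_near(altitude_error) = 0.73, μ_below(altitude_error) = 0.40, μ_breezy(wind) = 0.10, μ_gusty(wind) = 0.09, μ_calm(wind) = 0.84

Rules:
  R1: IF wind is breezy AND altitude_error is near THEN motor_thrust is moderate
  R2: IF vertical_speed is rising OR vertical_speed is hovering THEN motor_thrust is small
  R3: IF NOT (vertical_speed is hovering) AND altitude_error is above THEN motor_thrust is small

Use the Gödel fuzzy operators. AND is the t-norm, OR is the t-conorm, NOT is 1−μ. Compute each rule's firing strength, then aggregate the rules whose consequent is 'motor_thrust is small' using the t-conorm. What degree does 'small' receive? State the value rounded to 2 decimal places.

0.88

R1: breezy=0.10, near=0.73; AND[min(a, b)] → w = 0.10
R2: rising=0.62, hovering=0.88; OR[max(a, b)] → w = 0.88
R3: ¬hovering=1−0.88=0.12, above=0.66; AND[min(a, b)] → w = 0.12
Rules with consequent 'small': {R2, R3} → strengths 0.88, 0.12
Aggregate via t-conorm [max(a, b)]: 0.88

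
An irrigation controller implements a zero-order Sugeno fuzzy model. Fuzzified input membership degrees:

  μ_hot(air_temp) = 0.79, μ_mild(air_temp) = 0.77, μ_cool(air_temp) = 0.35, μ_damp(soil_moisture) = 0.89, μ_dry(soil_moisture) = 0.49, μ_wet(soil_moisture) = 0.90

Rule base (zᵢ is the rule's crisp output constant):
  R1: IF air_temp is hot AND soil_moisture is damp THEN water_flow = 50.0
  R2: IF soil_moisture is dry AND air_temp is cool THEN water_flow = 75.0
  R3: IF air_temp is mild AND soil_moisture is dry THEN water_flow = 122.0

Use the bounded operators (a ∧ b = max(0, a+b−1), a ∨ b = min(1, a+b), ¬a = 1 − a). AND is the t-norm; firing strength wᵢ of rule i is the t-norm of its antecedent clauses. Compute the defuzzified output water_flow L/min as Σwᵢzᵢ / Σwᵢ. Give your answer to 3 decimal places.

69.915

R1 (z=50.0): hot=0.79, damp=0.89; AND[max(0, a+b−1)] → w = 0.68
R2 (z=75.0): dry=0.49, cool=0.35; AND[max(0, a+b−1)] → w = 0.00
R3 (z=122.0): mild=0.77, dry=0.49; AND[max(0, a+b−1)] → w = 0.26
Weighted average = (0.68·50.0 + 0.00·75.0 + 0.26·122.0) / (0.68 + 0.00 + 0.26)
  = 65.7200 / 0.9400 = 69.915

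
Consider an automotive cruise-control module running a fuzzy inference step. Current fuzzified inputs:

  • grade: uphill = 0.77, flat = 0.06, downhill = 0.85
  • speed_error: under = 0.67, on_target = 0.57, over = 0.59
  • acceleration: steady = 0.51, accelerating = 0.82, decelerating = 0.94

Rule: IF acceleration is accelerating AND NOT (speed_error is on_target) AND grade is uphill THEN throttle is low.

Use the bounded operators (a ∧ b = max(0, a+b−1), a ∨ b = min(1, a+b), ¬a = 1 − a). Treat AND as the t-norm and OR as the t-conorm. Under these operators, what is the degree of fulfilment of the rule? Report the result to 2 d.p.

firing strength: accelerating=0.82, ¬on_target=1−0.57=0.43, uphill=0.77; AND[max(0, a+b−1)] → w = 0.02

0.02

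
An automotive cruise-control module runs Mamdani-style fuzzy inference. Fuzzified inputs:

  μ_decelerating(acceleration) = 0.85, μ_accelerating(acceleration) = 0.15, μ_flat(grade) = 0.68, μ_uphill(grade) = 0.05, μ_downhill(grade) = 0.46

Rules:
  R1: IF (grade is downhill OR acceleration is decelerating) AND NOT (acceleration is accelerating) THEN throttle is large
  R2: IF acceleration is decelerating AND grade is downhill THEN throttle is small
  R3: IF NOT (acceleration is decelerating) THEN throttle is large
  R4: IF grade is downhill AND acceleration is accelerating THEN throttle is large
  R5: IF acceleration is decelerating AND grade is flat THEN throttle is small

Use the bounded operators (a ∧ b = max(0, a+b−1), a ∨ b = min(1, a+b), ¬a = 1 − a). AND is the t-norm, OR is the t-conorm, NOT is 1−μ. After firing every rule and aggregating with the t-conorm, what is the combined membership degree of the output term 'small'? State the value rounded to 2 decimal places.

0.84

R1: (downhill=0.46 OR decelerating=0.85) = 1.00; AND[max(0, a+b−1)] with ¬accelerating=1−0.15=0.85 → w = 0.85
R2: decelerating=0.85, downhill=0.46; AND[max(0, a+b−1)] → w = 0.31
R3: ¬decelerating=1−0.85=0.15 → w = 0.15
R4: downhill=0.46, accelerating=0.15; AND[max(0, a+b−1)] → w = 0.00
R5: decelerating=0.85, flat=0.68; AND[max(0, a+b−1)] → w = 0.53
Rules with consequent 'small': {R2, R5} → strengths 0.31, 0.53
Aggregate via t-conorm [min(1, a+b)]: 0.84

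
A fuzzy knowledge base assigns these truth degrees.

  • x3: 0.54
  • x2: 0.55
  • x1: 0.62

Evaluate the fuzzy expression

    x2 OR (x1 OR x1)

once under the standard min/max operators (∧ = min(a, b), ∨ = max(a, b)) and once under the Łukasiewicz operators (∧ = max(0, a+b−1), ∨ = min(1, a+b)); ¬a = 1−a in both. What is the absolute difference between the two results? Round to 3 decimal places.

Under standard min/max:
  x1 OR x1 = max(a, b) on (0.62, 0.62) = 0.62
  x2 OR (x1 OR x1) = max(a, b) on (0.55, 0.62) = 0.62
  → value = 0.6200
Under Łukasiewicz:
  x1 OR x1 = min(1, a+b) on (0.62, 0.62) = 1.00
  x2 OR (x1 OR x1) = min(1, a+b) on (0.55, 1.00) = 1.00
  → value = 1.0000
|0.6200 − 1.0000| = 0.380

0.380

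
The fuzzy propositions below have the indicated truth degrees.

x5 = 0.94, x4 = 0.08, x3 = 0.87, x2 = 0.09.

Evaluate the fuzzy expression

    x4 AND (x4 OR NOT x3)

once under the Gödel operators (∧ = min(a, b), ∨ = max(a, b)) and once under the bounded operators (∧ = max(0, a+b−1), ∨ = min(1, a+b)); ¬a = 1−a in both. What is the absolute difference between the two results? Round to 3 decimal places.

0.080

Under Gödel:
  NOT x3 = 1 − 0.87 = 0.13
  x4 OR NOT x3 = max(a, b) on (0.08, 0.13) = 0.13
  x4 AND (x4 OR NOT x3) = min(a, b) on (0.08, 0.13) = 0.08
  → value = 0.0800
Under bounded:
  NOT x3 = 1 − 0.87 = 0.13
  x4 OR NOT x3 = min(1, a+b) on (0.08, 0.13) = 0.21
  x4 AND (x4 OR NOT x3) = max(0, a+b−1) on (0.08, 0.21) = 0.00
  → value = 0.0000
|0.0800 − 0.0000| = 0.080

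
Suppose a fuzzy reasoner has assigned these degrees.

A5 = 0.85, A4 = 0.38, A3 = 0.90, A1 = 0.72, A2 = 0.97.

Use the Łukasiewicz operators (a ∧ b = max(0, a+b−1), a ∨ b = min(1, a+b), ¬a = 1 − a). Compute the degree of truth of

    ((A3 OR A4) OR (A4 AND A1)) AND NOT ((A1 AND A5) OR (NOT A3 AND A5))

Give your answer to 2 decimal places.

0.43

A3 OR A4 = min(1, a+b) on (0.90, 0.38) = 1.00
A4 AND A1 = max(0, a+b−1) on (0.38, 0.72) = 0.10
(A3 OR A4) OR (A4 AND A1) = min(1, a+b) on (1.00, 0.10) = 1.00
A1 AND A5 = max(0, a+b−1) on (0.72, 0.85) = 0.57
NOT A3 = 1 − 0.90 = 0.10
NOT A3 AND A5 = max(0, a+b−1) on (0.10, 0.85) = 0.00
(A1 AND A5) OR (NOT A3 AND A5) = min(1, a+b) on (0.57, 0.00) = 0.57
NOT ((A1 AND A5) OR (NOT A3 AND A5)) = 1 − 0.57 = 0.43
((A3 OR A4) OR (A4 AND A1)) AND NOT ((A1 AND A5) OR (NOT A3 AND A5)) = max(0, a+b−1) on (1.00, 0.43) = 0.43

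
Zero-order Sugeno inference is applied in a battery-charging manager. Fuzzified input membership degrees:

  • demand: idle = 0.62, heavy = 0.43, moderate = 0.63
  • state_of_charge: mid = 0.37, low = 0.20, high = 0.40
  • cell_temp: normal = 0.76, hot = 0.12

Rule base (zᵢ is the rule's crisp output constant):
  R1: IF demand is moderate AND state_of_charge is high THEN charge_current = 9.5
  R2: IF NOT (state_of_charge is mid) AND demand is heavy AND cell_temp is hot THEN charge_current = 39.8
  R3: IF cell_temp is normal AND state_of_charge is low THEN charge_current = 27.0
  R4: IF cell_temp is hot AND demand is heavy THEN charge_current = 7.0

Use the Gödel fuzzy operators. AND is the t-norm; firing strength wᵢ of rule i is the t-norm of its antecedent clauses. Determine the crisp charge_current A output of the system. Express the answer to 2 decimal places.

R1 (z=9.5): moderate=0.63, high=0.40; AND[min(a, b)] → w = 0.40
R2 (z=39.8): ¬mid=1−0.37=0.63, heavy=0.43, hot=0.12; AND[min(a, b)] → w = 0.12
R3 (z=27.0): normal=0.76, low=0.20; AND[min(a, b)] → w = 0.20
R4 (z=7.0): hot=0.12, heavy=0.43; AND[min(a, b)] → w = 0.12
Weighted average = (0.40·9.5 + 0.12·39.8 + 0.20·27.0 + 0.12·7.0) / (0.40 + 0.12 + 0.20 + 0.12)
  = 14.8160 / 0.8400 = 17.64

17.64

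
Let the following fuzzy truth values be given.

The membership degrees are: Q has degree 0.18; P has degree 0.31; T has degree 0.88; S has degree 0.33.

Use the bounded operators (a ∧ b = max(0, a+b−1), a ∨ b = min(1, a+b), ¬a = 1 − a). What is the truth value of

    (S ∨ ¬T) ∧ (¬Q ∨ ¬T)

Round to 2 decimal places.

0.39

¬T = 1 − 0.88 = 0.12
S ∨ ¬T = min(1, a+b) on (0.33, 0.12) = 0.45
¬Q = 1 − 0.18 = 0.82
¬T = 1 − 0.88 = 0.12
¬Q ∨ ¬T = min(1, a+b) on (0.82, 0.12) = 0.94
(S ∨ ¬T) ∧ (¬Q ∨ ¬T) = max(0, a+b−1) on (0.45, 0.94) = 0.39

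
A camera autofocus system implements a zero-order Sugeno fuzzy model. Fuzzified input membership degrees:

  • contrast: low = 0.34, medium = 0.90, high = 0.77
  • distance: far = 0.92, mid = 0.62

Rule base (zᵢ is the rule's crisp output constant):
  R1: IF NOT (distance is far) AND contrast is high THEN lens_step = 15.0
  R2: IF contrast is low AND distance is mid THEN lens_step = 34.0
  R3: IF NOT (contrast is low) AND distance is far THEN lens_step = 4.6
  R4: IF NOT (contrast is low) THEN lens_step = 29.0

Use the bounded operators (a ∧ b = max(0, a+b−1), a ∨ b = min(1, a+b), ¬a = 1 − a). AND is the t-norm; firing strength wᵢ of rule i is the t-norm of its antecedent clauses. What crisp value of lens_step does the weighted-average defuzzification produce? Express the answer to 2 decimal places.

R1 (z=15.0): ¬far=1−0.92=0.08, high=0.77; AND[max(0, a+b−1)] → w = 0.00
R2 (z=34.0): low=0.34, mid=0.62; AND[max(0, a+b−1)] → w = 0.00
R3 (z=4.6): ¬low=1−0.34=0.66, far=0.92; AND[max(0, a+b−1)] → w = 0.58
R4 (z=29.0): ¬low=1−0.34=0.66 → w = 0.66
Weighted average = (0.00·15.0 + 0.00·34.0 + 0.58·4.6 + 0.66·29.0) / (0.00 + 0.00 + 0.58 + 0.66)
  = 21.8080 / 1.2400 = 17.59

17.59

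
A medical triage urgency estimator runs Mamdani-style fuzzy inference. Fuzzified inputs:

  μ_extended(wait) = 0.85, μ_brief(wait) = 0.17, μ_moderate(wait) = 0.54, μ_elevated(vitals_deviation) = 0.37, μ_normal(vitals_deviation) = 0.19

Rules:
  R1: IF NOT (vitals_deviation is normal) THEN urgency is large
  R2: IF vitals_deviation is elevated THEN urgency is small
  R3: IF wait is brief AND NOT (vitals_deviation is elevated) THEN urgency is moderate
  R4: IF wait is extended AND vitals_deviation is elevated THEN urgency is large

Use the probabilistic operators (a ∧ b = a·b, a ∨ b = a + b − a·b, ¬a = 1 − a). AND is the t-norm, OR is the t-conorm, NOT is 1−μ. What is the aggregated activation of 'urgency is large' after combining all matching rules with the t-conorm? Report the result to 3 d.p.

0.870

R1: ¬normal=1−0.19=0.81 → w = 0.8100
R2: elevated=0.37 → w = 0.3700
R3: brief=0.17, ¬elevated=1−0.37=0.63; AND[a·b] → w = 0.1071
R4: extended=0.85, elevated=0.37; AND[a·b] → w = 0.3145
Rules with consequent 'large': {R1, R4} → strengths 0.8100, 0.3145
Aggregate via t-conorm [a + b − a·b]: 0.8698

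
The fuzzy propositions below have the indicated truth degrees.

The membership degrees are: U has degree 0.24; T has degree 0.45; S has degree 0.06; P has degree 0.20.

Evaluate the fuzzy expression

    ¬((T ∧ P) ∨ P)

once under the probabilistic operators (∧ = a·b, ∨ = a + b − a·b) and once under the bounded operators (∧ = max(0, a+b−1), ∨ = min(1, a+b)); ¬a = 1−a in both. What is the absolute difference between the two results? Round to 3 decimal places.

0.072

Under probabilistic:
  T ∧ P = a·b on (0.4500, 0.2000) = 0.0900
  (T ∧ P) ∨ P = a + b − a·b on (0.0900, 0.2000) = 0.2720
  ¬((T ∧ P) ∨ P) = 1 − 0.2720 = 0.7280
  → value = 0.7280
Under bounded:
  T ∧ P = max(0, a+b−1) on (0.45, 0.20) = 0.00
  (T ∧ P) ∨ P = min(1, a+b) on (0.00, 0.20) = 0.20
  ¬((T ∧ P) ∨ P) = 1 − 0.20 = 0.80
  → value = 0.8000
|0.7280 − 0.8000| = 0.072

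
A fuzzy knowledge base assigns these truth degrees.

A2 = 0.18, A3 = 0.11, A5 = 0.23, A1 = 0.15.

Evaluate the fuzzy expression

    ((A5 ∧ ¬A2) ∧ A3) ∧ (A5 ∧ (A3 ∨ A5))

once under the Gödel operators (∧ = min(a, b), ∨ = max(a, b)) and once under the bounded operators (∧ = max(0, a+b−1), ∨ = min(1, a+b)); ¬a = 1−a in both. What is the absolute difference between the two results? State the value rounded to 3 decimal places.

Under Gödel:
  ¬A2 = 1 − 0.18 = 0.82
  A5 ∧ ¬A2 = min(a, b) on (0.23, 0.82) = 0.23
  (A5 ∧ ¬A2) ∧ A3 = min(a, b) on (0.23, 0.11) = 0.11
  A3 ∨ A5 = max(a, b) on (0.11, 0.23) = 0.23
  A5 ∧ (A3 ∨ A5) = min(a, b) on (0.23, 0.23) = 0.23
  ((A5 ∧ ¬A2) ∧ A3) ∧ (A5 ∧ (A3 ∨ A5)) = min(a, b) on (0.11, 0.23) = 0.11
  → value = 0.1100
Under bounded:
  ¬A2 = 1 − 0.18 = 0.82
  A5 ∧ ¬A2 = max(0, a+b−1) on (0.23, 0.82) = 0.05
  (A5 ∧ ¬A2) ∧ A3 = max(0, a+b−1) on (0.05, 0.11) = 0.00
  A3 ∨ A5 = min(1, a+b) on (0.11, 0.23) = 0.34
  A5 ∧ (A3 ∨ A5) = max(0, a+b−1) on (0.23, 0.34) = 0.00
  ((A5 ∧ ¬A2) ∧ A3) ∧ (A5 ∧ (A3 ∨ A5)) = max(0, a+b−1) on (0.00, 0.00) = 0.00
  → value = 0.0000
|0.1100 − 0.0000| = 0.110

0.110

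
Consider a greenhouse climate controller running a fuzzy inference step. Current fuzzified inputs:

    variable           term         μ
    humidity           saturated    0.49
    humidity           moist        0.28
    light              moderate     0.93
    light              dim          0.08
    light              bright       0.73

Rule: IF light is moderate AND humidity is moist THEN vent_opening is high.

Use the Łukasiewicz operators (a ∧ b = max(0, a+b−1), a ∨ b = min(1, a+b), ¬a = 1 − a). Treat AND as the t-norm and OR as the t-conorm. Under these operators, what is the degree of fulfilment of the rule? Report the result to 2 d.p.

firing strength: moderate=0.93, moist=0.28; AND[max(0, a+b−1)] → w = 0.21

0.21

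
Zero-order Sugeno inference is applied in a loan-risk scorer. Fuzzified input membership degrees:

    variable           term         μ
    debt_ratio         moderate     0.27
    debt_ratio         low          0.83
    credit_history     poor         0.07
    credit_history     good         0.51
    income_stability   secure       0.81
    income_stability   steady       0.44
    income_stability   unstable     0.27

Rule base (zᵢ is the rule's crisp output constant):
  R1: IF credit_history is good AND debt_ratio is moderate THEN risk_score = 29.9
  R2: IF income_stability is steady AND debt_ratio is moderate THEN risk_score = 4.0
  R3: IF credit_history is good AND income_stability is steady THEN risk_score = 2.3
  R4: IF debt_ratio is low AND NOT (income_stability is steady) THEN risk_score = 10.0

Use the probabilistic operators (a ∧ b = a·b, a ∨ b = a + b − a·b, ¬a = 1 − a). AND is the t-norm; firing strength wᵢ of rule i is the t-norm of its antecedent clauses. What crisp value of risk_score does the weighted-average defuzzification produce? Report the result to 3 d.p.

R1 (z=29.9): good=0.51, moderate=0.27; AND[a·b] → w = 0.1377
R2 (z=4.0): steady=0.44, moderate=0.27; AND[a·b] → w = 0.1188
R3 (z=2.3): good=0.51, steady=0.44; AND[a·b] → w = 0.2244
R4 (z=10.0): low=0.83, ¬steady=1−0.44=0.56; AND[a·b] → w = 0.4648
Weighted average = (0.1377·29.9 + 0.1188·4.0 + 0.2244·2.3 + 0.4648·10.0) / (0.1377 + 0.1188 + 0.2244 + 0.4648)
  = 9.7566 / 0.9457 = 10.317

10.317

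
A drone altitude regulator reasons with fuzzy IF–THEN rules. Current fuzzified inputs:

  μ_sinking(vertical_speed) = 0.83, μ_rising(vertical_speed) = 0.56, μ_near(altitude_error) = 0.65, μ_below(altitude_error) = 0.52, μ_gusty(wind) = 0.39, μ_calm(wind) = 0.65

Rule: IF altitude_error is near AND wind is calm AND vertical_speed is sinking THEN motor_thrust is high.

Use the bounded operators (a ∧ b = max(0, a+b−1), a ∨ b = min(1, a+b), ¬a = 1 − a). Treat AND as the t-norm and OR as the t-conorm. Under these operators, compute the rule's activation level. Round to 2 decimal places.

firing strength: near=0.65, calm=0.65, sinking=0.83; AND[max(0, a+b−1)] → w = 0.13

0.13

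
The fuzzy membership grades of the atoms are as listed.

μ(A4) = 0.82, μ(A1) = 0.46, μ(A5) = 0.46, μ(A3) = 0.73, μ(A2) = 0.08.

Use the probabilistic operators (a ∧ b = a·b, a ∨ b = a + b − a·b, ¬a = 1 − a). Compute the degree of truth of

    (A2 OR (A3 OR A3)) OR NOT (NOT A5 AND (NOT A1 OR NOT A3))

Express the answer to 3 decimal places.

0.976

A3 OR A3 = a + b − a·b on (0.7300, 0.7300) = 0.9271
A2 OR (A3 OR A3) = a + b − a·b on (0.0800, 0.9271) = 0.9329
NOT A5 = 1 − 0.4600 = 0.5400
NOT A1 = 1 − 0.4600 = 0.5400
NOT A3 = 1 − 0.7300 = 0.2700
NOT A1 OR NOT A3 = a + b − a·b on (0.5400, 0.2700) = 0.6642
NOT A5 AND (NOT A1 OR NOT A3) = a·b on (0.5400, 0.6642) = 0.3587
NOT (NOT A5 AND (NOT A1 OR NOT A3)) = 1 − 0.3587 = 0.6413
(A2 OR (A3 OR A3)) OR NOT (NOT A5 AND (NOT A1 OR NOT A3)) = a + b − a·b on (0.9329, 0.6413) = 0.9759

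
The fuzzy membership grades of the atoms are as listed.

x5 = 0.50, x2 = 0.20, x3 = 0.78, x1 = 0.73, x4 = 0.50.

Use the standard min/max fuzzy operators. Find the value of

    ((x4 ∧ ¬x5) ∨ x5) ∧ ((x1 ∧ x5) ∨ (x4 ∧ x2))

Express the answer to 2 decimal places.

0.50

¬x5 = 1 − 0.50 = 0.50
x4 ∧ ¬x5 = min(a, b) on (0.50, 0.50) = 0.50
(x4 ∧ ¬x5) ∨ x5 = max(a, b) on (0.50, 0.50) = 0.50
x1 ∧ x5 = min(a, b) on (0.73, 0.50) = 0.50
x4 ∧ x2 = min(a, b) on (0.50, 0.20) = 0.20
(x1 ∧ x5) ∨ (x4 ∧ x2) = max(a, b) on (0.50, 0.20) = 0.50
((x4 ∧ ¬x5) ∨ x5) ∧ ((x1 ∧ x5) ∨ (x4 ∧ x2)) = min(a, b) on (0.50, 0.50) = 0.50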